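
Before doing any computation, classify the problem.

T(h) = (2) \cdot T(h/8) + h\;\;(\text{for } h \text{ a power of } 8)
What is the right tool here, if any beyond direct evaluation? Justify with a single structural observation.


Verdict: the master substitution — the argument contracts 8-fold per step: reindex h exponentially and solve the linear recurrence in the new index.


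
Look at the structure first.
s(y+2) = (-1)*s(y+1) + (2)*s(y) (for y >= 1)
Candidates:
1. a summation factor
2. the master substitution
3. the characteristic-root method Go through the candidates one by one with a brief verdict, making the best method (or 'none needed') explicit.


Best approach: the characteristic-root method — every coefficient is a fixed number and the forcing is zero — substitute r^y and read off the root equation.
- a summation factor: a summation factor telescopes one-step recursions; this one carries higher-order memory.
- the master substitution — no fixed divisor shrinks the index between calls.
- the characteristic-root method — applies; the problem has the shape this method handles.


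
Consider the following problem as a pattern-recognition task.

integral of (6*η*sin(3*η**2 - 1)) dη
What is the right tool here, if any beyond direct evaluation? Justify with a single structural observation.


Diagnosis: u-substitution — 6*η matches the derivative of 3*η**2 - 1 up to a constant; with u = 3*η**2 - 1 the whole integrand folds into a function of u alone.


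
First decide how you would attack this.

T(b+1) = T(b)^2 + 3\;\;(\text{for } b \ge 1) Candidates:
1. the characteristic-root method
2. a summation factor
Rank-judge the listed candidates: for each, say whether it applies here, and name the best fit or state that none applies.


Technique: no special technique — nonlinear feedback in the recursion rules out every root- or factor-based technique.
- the characteristic-root method: the recursion is nonlinear in the sequence values, so no linear-modes ansatz applies.
- a summation factor — no summation factor applies — the rule is not linear in the sequence values.


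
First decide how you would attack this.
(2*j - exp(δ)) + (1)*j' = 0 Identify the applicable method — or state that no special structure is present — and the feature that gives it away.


Diagnosis: a linear integrating factor — j enters only linearly with coefficient 2; multiply by exp of the integral of 2 and the left side becomes one derivative.


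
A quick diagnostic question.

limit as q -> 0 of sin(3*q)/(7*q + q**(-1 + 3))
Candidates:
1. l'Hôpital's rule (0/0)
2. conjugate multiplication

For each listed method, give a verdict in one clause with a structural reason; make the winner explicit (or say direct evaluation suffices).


Method: l'Hôpital's rule (0/0) — the 0/0 form at 0 is the signature situation for l'Hôpital's rule. One could equally expand both pieces locally and compare leading terms; the rule does that in one stroke.
- l'Hôpital's rule (0/0): yes, a natural case for it.
- conjugate multiplication — there are no radicals in tension whose conjugate would simplify matters.


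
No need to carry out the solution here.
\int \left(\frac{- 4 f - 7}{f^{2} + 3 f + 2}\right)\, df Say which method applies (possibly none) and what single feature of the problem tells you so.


Method: partial fractions — the bottom factors while the top stays lower-degree — split into simple fractions and integrate piece by piece.


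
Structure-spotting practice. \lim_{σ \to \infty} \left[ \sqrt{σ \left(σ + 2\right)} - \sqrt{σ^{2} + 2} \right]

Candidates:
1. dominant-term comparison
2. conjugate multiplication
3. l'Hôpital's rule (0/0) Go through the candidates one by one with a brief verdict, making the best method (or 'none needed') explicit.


Verdict: conjugate multiplication — both pieces blow up but their difference is finite; the conjugate trick rationalizes \sqrt{σ \left(σ + 2\right)} - \sqrt{σ^{2} + 2}.
- dominant-term comparison: this is not a rational comparison of growth rates at infinity.
- conjugate multiplication: a fit — the right tool for this form.
- l'Hôpital's rule (0/0): the expression is a difference driving to ∞ − ∞, not a 0/0 quotient — there is no ratio for the rule to differentiate.


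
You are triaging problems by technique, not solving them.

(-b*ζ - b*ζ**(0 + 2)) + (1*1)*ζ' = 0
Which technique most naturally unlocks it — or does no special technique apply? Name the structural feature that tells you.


Method: separation of variables — solved for the derivative, the right side splits multiplicatively into a function of each variable alone — divide and integrate each side. This doubles as a Bernoulli equation in the unknown as written; dividing and integrating works on it directly.


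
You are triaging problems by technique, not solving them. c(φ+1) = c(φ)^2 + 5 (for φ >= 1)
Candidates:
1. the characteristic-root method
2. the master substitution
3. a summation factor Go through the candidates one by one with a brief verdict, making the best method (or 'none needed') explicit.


Best approach: no special technique — no ansatz, no master substitution, no summation factor survives the nonlinearity here.
- the characteristic-root method — nonlinearity rules out exponential-mode superposition from the start.
- the master substitution — no fixed divisor shrinks the index between calls.
- a summation factor: the recursion is nonlinear — outside the first-order linear family a summation factor addresses.


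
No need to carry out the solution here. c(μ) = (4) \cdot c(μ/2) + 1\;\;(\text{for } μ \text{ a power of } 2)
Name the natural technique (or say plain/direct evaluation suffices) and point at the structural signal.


Verdict: the master substitution — the argument contracts 2-fold per step: reindex μ exponentially and solve the linear recurrence in the new index.


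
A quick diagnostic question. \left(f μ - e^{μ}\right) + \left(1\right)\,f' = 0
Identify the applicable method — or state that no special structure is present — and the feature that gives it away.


Verdict: a linear integrating factor — arrange it as f' + μ·f = (the forcing term) and the integrating factor does the rest.


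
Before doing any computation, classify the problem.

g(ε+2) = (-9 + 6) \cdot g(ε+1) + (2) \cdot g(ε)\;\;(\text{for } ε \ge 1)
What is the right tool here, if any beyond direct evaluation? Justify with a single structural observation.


Technique: the characteristic-root method — every coefficient is a fixed number and the forcing is zero — substitute r^ε and read off the root equation.


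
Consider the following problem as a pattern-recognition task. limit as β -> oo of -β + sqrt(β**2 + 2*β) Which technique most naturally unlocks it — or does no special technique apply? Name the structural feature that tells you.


Verdict: conjugate multiplication — neither sqrt(β**2 + 2*β) nor β converges alone, so rewrite their difference as a conjugate-rationalized quotient first.


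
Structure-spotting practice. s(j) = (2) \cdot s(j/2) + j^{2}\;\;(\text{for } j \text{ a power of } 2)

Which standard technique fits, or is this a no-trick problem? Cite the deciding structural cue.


Best approach: the master substitution — treat m = log base 2 of j as the new clock: one recursion step advances m by one while j scales by 2.


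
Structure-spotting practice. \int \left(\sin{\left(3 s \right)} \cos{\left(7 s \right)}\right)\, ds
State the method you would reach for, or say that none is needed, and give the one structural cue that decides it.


Diagnosis: a trigonometric identity — cross-frequency products like \sin{\left(3 s \right)} \cos{\left(7 s \right)} are the textbook product-to-sum case — the identity converts them to directly integrable sinusoids.


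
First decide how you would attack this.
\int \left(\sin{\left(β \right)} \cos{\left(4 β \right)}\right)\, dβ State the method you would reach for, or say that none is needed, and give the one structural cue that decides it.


Verdict: a trigonometric identity — two different frequencies multiply in \sin{\left(β \right)} \cos{\left(4 β \right)}; the product-to-sum formula separates them.


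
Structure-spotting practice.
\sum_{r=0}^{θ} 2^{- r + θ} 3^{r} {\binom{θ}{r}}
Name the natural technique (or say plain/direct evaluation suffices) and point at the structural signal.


Technique: the binomial theorem — terms weighting {\binom{θ}{r}} against matched powers of 3 and 2 reassemble into (3 + 2)^θ by the binomial theorem.


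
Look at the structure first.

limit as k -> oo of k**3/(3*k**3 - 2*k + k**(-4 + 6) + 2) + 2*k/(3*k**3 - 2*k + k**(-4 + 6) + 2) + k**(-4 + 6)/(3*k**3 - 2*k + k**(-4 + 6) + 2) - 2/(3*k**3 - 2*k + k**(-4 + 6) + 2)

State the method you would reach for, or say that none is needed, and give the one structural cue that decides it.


Technique: dominant-term comparison — growth-rate triage: the leading powers of k decide the limit, everything else is noise. Differentiating the expression as a single quotient would eventually settle it as well; matching dominant growth settles it immediately.


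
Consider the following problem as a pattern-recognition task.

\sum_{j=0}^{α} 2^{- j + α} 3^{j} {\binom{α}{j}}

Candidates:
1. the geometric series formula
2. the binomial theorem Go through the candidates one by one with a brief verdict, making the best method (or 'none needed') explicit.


Best approach: the binomial theorem — {\binom{α}{j}} weighting matched powers of 3 and 2 is the expanded form of (3 + 2)^α — fold it back up.
- the geometric series formula — there is no constant term-to-term ratio.
- the binomial theorem — a fit — the right tool for this form.


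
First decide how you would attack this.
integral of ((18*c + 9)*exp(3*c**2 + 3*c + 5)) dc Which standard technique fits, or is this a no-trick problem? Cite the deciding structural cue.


Best approach: u-substitution — the only nontrivial dependence routes through 3*c**2 + 3*c + 5, whose derivative supplies the leftover factor up to a constant multiple — u = 3*c**2 + 3*c + 5 flattens it.


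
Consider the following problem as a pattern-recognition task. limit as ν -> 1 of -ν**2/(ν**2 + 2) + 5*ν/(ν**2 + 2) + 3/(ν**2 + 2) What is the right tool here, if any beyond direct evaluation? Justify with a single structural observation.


Technique: no special technique — no denominator vanishes and nothing blows up at 1: direct substitution is the whole computation.


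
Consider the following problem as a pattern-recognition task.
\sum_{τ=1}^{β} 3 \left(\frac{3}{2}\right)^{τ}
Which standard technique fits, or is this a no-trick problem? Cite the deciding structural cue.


Technique: the geometric series formula — consecutive terms stand in a fixed index-free ratio — the geometric sum formula closes it.


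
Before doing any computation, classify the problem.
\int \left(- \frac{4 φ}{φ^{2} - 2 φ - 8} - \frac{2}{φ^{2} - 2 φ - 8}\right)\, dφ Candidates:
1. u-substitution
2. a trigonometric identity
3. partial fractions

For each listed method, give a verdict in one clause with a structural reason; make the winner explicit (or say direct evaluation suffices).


Technique: partial fractions — the bottom, φ^{2} - 2 φ - 8, comes apart into simple factors, and a proper rational function over split factors decomposes.
- u-substitution — no subexpression of the integrand serves as a whole-integral substitution inner — individual terms may offer their own, but none carries its derivative as a factor of the full integrand; a working change of variable would have to be constructed from outside the expression.
- a trigonometric identity: no sine or cosine appears, so there is nothing for a trigonometric identity to act on.
- partial fractions — a fit — the right tool for this form.


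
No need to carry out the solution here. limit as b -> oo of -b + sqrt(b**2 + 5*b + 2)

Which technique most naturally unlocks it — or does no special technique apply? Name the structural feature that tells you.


Best approach: conjugate multiplication — two divergent pieces with a minus sign between them and a radical in the mix: rationalize sqrt(b**2 + 5*b + 2) - b before any limit law applies.


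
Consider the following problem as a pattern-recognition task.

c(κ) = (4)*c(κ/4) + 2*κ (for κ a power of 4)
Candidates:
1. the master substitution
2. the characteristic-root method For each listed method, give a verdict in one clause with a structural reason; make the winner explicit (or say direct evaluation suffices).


Verdict: the master substitution — the argument contracts 4-fold per step: reindex κ exponentially and solve the linear recurrence in the new index.
- the master substitution: applies; the problem has the shape this method handles.
- the characteristic-root method — the recursion divides its index rather than shifting it — outside the constant-shift family the root method covers.


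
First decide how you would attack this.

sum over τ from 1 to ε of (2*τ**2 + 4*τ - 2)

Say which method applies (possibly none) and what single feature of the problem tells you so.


Verdict: no special technique — constant-multiple powers of τ with no cancellation partners and no common ratio — use the standard power-sum formulas.


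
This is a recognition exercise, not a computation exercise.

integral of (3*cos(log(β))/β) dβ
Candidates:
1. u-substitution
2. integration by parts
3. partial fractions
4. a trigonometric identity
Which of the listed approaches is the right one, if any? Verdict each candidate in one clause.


Method: u-substitution — collected, the integrand has one factor that is, up to a constant, the derivative of an inner expression the rest depends on — substitute for that inner expression.
- u-substitution: a fit — the right tool for this form.
- integration by parts: there is no nonconstant-polynomial-times-kernel split with an exp, sine, cosine (degree-1 argument), or logarithm partner.
- partial fractions: there is no rational-function structure to decompose.
- a trigonometric identity — no identity rewrites this into an easier trigonometric form.


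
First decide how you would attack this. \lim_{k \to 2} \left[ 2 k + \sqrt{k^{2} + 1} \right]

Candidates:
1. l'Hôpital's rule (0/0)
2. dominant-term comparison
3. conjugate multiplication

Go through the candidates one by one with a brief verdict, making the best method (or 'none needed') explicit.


Technique: no special technique — the expression is continuous at the evaluation point — substitute directly; no indeterminate form appears.
- l'Hôpital's rule (0/0) — substituting the point gives a finite value outright — there is no indeterminate clash to repair.
- dominant-term comparison — this is not a rational comparison of growth rates at infinity.
- conjugate multiplication: the conjugate move applies to radical differences, which this is not.


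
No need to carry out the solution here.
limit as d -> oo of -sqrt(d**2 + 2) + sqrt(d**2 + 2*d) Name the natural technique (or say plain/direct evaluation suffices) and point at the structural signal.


Diagnosis: conjugate multiplication — this difference gives up after one conjugate multiplication — the radical structure cancels against its conjugate.


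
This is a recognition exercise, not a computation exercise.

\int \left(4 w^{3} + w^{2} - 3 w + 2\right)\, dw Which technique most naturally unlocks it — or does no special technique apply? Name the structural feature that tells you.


Technique: no special technique — the integrand is a sum of constant multiples of powers of w — integrate term by term.


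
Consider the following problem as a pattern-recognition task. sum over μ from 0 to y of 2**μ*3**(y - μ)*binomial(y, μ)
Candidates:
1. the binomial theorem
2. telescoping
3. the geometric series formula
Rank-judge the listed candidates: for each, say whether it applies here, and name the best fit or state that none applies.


Technique: the binomial theorem — terms weighting binomial(y, μ) against matched powers of 2 and 3 reassemble into (2 + 3)^y by the binomial theorem.
- the binomial theorem: applies; the problem has the shape this method handles.
- telescoping: the terms as presented offer no neighboring cancellation — a telescoping rewrite may exist, but the displayed structure does not hand one over.
- the geometric series formula — there is no constant term-to-term ratio.


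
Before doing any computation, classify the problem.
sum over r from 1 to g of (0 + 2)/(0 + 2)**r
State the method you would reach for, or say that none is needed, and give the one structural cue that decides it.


Best approach: the geometric series formula — consecutive terms stand in a fixed index-free ratio — the geometric sum formula closes it.


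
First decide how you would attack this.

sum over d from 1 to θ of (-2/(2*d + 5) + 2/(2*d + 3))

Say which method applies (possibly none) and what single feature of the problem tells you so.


Best approach: telescoping — difference-of-shifts structure (each term adds 2/(2*d + 3), then subtracts its one-index-advanced value, which the following term adds back) leaves only the first and last pieces standing.


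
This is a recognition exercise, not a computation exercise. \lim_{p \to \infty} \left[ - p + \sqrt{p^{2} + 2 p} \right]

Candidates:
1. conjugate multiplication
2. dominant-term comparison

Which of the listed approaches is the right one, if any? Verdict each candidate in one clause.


Diagnosis: conjugate multiplication — \sqrt{p^{2} + 2 p} and p both blow up, but their difference is tame once the conjugate rationalizes it.
- conjugate multiplication — yes — fits the structure here.
- dominant-term comparison: this is not a rational comparison of growth rates at infinity.


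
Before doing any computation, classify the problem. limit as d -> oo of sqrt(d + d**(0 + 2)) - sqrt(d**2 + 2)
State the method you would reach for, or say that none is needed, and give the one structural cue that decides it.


Best approach: conjugate multiplication — both pieces blow up but their difference is finite; the conjugate trick rationalizes sqrt(d + d**(0 + 2)) - sqrt(d**2 + 2).


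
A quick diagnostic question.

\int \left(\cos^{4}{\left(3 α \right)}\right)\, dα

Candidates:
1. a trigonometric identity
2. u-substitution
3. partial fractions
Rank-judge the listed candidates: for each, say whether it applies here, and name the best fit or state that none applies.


Method: a trigonometric identity — reduce \cos^{4}{\left(3 α \right)} with the power-reduction formula and the integral becomes first-degree trigonometry.
- a trigonometric identity — a fit — the right tool for this form.
- u-substitution: no subexpression of the integrand serves as a whole-integral substitution inner — individual terms may offer their own, but none carries its derivative as a factor of the full integrand; a working change of variable would have to be constructed from outside the expression.
- partial fractions: the expression is not a ratio of polynomials that decomposes further.


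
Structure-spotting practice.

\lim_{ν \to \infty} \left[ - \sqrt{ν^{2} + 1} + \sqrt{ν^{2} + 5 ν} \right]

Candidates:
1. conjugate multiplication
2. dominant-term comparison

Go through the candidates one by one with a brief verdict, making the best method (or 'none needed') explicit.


Diagnosis: conjugate multiplication — the difference \sqrt{ν^{2} + 5 ν} - \sqrt{ν^{2} + 1} is an ∞ − ∞ stalemate; its conjugate partner breaks the tie.
- conjugate multiplication — yes, a natural case for it.
- dominant-term comparison: this limit is not decided by comparing polynomial growth at infinity.


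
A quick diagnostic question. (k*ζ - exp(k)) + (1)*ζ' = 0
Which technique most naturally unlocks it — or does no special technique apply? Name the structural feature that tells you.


Technique: a linear integrating factor — ζ enters only linearly with coefficient k; multiply by exp of the integral of k and the left side becomes one derivative.


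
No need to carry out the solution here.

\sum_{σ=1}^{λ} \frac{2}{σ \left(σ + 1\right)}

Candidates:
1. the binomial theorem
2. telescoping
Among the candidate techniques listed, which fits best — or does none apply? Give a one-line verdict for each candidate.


Diagnosis: telescoping — \frac{2}{σ \left(σ + 1\right)} is a collapsed telescope: expand it into simple fractions to see the cancellation.
- the binomial theorem — there is no pair of bases whose matched powers would reassemble into a single binomial power.
- telescoping: yes — fits the structure here.


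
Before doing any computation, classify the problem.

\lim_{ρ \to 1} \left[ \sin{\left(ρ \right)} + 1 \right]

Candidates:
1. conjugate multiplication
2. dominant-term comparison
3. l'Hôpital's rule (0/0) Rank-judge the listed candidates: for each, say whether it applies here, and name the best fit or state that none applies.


Verdict: no special technique — the expression is continuous at the evaluation point — substitute directly; no indeterminate form appears.
- conjugate multiplication — multiplying by a conjugate would not remove any indeterminacy here.
- dominant-term comparison: this is not a rational comparison of growth rates at infinity.
- l'Hôpital's rule (0/0): substituting the point gives a finite value outright — there is no indeterminate clash to repair.


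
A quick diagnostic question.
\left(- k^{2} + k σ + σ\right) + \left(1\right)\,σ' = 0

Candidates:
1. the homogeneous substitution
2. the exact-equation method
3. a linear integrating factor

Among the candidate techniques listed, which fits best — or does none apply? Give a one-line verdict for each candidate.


Technique: a linear integrating factor — linear in the unknown with genuine forcing: multiply through by the exponential of the integrated coefficient and the left side closes into one derivative.
- the homogeneous substitution — solved for the derivative, the right side changes under joint scaling of the two variables.
- the exact-equation method — the cross partial derivatives disagree, so no single potential exists.
- a linear integrating factor — applies; the problem has the shape this method handles.


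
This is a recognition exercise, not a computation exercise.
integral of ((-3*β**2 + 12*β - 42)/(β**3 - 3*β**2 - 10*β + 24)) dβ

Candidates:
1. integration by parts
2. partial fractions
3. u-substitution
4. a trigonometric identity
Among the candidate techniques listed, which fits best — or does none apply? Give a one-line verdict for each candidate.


Technique: partial fractions — once β**3 - 3*β**2 - 10*β + 24 is factored, each root contributes a simple-fraction term; integrate them one at a time.
- integration by parts — the nonconstant-polynomial-times-standard-kernel pattern (an exp, sine, cosine, or logarithm partner) is absent.
- partial fractions — applies; the problem has the shape this method handles.
- u-substitution: no subexpression of the integrand pairs with its own derivative as a factor — individual terms may offer their own substitutions, but any change of variable covering the whole integral would have to be constructed from outside the expression.
- a trigonometric identity — no sine or cosine appears, so there is nothing for a trigonometric identity to act on.


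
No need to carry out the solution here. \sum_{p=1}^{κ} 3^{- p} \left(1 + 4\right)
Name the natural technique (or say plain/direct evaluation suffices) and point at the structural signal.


Best approach: the geometric series formula — consecutive terms stand in a fixed index-free ratio — the geometric sum formula closes it.


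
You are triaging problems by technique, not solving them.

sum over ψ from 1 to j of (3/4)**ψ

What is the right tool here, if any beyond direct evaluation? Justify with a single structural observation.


Best approach: the geometric series formula — the ratio of consecutive terms is the constant 3/4, independent of the index — a geometric sum.


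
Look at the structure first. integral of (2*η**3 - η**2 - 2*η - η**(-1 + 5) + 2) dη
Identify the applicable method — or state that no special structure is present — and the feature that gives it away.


Best approach: no special technique — scan for structure and find none: constant multiples of powers of η, integrate directly.


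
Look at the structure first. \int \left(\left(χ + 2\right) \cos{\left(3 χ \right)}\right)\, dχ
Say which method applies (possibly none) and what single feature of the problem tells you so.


Best approach: integration by parts — the integrand splits as χ + 2 times \cos{\left(3 χ \right)} — repeatedly differentiating the polynomial part kills it, which is the parts ladder.


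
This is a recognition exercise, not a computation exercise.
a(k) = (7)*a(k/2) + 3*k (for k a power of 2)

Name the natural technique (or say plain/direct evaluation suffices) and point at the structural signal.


Diagnosis: the master substitution — recursion at k/2 is multiplicative in the index; logarithmic reindexing via k = 2^m linearizes it.


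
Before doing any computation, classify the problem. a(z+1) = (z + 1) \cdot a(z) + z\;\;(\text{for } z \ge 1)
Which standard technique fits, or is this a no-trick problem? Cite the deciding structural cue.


Best approach: a summation factor — one step of memory with a weight z + 1 that changes as the index grows — the summation-factor construction is built for this.


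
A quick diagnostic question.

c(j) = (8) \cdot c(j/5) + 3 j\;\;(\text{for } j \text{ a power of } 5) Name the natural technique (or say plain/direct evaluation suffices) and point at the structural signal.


Method: the master substitution — the argument shrinks by the factor 5, so measure the index on a logarithmic scale and the recursion becomes a shift.


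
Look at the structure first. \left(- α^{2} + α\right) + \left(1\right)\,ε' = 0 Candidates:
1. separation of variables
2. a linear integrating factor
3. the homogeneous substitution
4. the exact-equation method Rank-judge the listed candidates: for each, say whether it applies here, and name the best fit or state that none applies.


Technique: no special technique — the slope is a pure function of α; integrate both sides and be done.
- separation of variables: separation is only trivially available — with the unknown absent from the slope this is a direct integration, not a separation problem.
- a linear integrating factor — the linear template holds only trivially here (the unknown is absent, so the coefficient is zero) — the method is not the natural label.
- the homogeneous substitution — the slope is not a function of the ratio of the variables alone.
- the exact-equation method: with the unknown absent from both coefficients, the cross-partial test holds emptily — nothing for the exact method to work on.


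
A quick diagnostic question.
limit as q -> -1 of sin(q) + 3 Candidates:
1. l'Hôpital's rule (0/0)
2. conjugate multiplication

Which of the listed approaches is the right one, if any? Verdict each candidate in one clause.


Verdict: no special technique — the function is continuous at -1; evaluation is itself the limit, no machinery required.
- l'Hôpital's rule (0/0) — substituting the point gives a finite value outright — there is no indeterminate clash to repair.
- conjugate multiplication: no difference of divergent radicals appears, so rationalizing has nothing to cancel.


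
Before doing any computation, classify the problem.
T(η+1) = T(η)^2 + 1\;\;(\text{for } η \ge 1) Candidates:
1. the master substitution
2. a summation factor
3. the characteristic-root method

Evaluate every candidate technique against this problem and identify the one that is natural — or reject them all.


Diagnosis: no special technique — a nonlinear dependence on earlier terms breaks linearity, and with it every superposition-based closed form.
- the master substitution — the recursion shifts the index rather than dividing it.
- a summation factor — no summation factor applies — the rule is not linear in the sequence values.
- the characteristic-root method: the recursion is nonlinear in the sequence values, so no linear-modes ansatz applies.


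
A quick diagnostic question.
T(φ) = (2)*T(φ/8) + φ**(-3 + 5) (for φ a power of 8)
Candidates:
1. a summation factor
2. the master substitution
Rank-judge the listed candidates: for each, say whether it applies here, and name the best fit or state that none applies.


Verdict: the master substitution — a divide-and-conquer shape: argument φ/8, so change variables with φ = 8^m and solve the linear version.
- a summation factor: a divided-index call is outside the fixed-shift first-order family a summation factor normalizes.
- the master substitution: applicable, and directly so.


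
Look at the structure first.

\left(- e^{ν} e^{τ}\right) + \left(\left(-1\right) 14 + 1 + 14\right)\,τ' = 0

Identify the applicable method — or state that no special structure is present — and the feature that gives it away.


Method: separation of variables — one side of the product carries the independent variable, the other the unknown — the textbook separation shape.


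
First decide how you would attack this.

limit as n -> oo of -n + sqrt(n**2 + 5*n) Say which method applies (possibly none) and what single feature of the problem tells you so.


Method: conjugate multiplication — divergence minus divergence hides a finite answer — expose it by pairing sqrt(n**2 + 5*n) - n with its conjugate.


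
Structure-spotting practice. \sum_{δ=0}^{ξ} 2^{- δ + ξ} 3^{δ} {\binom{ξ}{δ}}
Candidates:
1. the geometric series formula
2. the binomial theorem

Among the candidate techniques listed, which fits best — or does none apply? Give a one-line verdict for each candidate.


Best approach: the binomial theorem — the binomial coefficients weight matched powers of 3 and 2, which is exactly the expansion of a binomial power.
- the geometric series formula — there is no constant term-to-term ratio.
- the binomial theorem — yes, a natural case for it.


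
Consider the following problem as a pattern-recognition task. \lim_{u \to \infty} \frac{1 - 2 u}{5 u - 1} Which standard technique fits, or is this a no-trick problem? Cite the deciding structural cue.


Method: dominant-term comparison — at large u only the top-degree terms survive; compare the leading terms and the limit falls out. Viewed as a single quotient this is an ∞/∞ form — an at-infinity application of l'Hôpital's rule would also resolve it; comparing leading growth reads the answer without differentiating.


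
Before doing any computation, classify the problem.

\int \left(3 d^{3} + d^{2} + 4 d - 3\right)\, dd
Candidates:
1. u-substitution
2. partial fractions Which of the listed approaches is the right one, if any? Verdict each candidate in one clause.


Method: no special technique — the integrand is a sum of constant multiples of powers of d — integrate term by term.
- u-substitution — any workable substitution here is cosmetic — the integrand is already in directly integrable form.
- partial fractions: there is no rational-function structure to decompose.


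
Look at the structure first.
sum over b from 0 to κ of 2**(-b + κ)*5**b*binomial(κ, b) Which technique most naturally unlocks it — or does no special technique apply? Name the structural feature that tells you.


Method: the binomial theorem — the binomial coefficients weight matched powers of 5 and 2, which is exactly the expansion of a binomial power.


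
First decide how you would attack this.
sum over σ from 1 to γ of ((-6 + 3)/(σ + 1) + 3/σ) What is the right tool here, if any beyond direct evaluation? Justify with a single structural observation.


Verdict: telescoping — the piece each term subtracts is 3/σ advanced by one index, and it reappears with a plus sign leading the following term — the sum collapses to its boundary terms.


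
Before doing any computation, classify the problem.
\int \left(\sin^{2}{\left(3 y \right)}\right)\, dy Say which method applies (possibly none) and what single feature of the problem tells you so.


Best approach: a trigonometric identity — \sin^{2}{\left(3 y \right)} carries an even exponent — trade it for double-angle cosines before integrating.


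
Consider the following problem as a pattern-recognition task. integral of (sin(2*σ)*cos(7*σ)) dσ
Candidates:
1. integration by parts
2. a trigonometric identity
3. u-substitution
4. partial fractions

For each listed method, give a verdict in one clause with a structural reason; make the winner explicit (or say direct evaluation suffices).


Method: a trigonometric identity — two sinusoids at different rates multiply in sin(2*σ)*cos(7*σ); the product-to-sum identity uncouples them.
- integration by parts — not the natural route: no polynomial-kernel product appears — a recursive parts reduction of the trigonometric product exists, but the identity rewrite is direct.
- a trigonometric identity: applicable, and directly so.
- u-substitution: no subexpression of the integrand pairs with its own derivative as a factor — individual terms may offer their own substitutions, but any change of variable covering the whole integral would have to be constructed from outside the expression.
- partial fractions — the expression is not a ratio of polynomials that decomposes further.


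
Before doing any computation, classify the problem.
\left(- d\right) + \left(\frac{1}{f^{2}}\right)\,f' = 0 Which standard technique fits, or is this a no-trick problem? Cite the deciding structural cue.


Verdict: separation of variables — a product of single-variable factors, d and f^{2} — the textbook separable form. The cross-partial test also passes here (vacuously, each side single-variable); the potential-function route would work, separation is simply more immediate.


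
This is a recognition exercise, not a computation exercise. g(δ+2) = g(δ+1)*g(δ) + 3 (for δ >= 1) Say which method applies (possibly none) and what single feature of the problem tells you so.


Technique: no special technique — the map from one term to the next is curved, not linear, so linear closed-form machinery does not attach.


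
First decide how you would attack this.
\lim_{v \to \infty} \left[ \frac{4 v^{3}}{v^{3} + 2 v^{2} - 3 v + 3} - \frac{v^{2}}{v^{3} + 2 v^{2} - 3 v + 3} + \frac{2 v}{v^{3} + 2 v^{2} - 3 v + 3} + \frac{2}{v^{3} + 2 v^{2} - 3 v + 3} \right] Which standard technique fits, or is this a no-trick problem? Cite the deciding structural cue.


Best approach: dominant-term comparison — divide through by the highest power of v; every lower-order term dies and the dominant terms decide the limit. As a single quotient, the ∞/∞ shape would yield to repeated differentiation as well — the growth comparison gets there in one look.


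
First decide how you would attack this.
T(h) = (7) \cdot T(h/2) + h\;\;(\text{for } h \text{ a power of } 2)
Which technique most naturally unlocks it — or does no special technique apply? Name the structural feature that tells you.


Technique: the master substitution — treat m = log base 2 of h as the new clock: one recursion step advances m by one while h scales by 2.


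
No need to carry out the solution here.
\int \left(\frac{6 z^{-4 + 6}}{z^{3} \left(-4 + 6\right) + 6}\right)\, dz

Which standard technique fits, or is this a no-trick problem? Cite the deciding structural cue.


Best approach: u-substitution — everything non-trivial happens through the inner expression (z^{3} \left(-4 + 6\right) + 6), and its derivative accounts for the remaining factor up to a constant, so set u = (z^{3} \left(-4 + 6\right) + 6).


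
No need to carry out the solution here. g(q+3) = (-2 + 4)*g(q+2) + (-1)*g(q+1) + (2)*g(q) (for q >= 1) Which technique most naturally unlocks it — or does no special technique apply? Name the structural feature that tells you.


Best approach: the characteristic-root method — this is the constant-coefficient homogeneous case — the whole solution in q reduces to a polynomial's roots.


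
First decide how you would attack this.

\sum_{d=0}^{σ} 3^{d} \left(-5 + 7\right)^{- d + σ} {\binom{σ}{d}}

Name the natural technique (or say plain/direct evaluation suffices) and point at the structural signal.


Technique: the binomial theorem — binomial coefficients against complementary powers of 3 and (-5 + 7): recognize the binomial expansion and resum.


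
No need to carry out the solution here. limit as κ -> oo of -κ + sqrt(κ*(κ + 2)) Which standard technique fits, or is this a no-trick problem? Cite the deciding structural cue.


Diagnosis: conjugate multiplication — the difference sqrt(κ*(κ + 2)) - κ is an ∞ − ∞ stalemate; its conjugate partner breaks the tie.


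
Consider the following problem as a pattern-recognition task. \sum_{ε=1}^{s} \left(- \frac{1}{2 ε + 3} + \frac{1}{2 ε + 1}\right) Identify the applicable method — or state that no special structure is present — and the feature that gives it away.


Diagnosis: telescoping — the summand is built as \frac{1}{2 ε + 1} minus its own successor — adjacent terms annihilate down the line.


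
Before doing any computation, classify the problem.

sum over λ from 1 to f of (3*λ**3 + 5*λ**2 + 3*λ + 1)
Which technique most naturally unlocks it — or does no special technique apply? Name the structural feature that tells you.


Method: no special technique — this is bookkeeping, not technique: standard formulas for sums of constant-multiple powers of λ apply termwise.


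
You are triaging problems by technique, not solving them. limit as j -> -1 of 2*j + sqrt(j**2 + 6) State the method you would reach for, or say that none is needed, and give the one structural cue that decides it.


Technique: no special technique — the expression is continuous at the evaluation point — substitute directly; no indeterminate form appears.


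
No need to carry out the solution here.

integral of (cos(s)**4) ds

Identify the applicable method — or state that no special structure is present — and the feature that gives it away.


Best approach: a trigonometric identity — cos(s)**4 calls for power reduction: rewrite via double angles before any antiderivative is attempted.


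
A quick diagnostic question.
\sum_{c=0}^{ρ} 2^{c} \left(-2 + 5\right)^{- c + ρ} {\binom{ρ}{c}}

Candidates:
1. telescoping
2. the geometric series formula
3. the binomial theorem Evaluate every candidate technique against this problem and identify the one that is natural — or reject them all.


Technique: the binomial theorem — the binomial coefficients weight matched powers of 2 and (-2 + 5), which is exactly the expansion of a binomial power.
- telescoping — as presented, consecutive terms share no shifted copy to cancel against — no rewrite is on display to change that.
- the geometric series formula — the ratio of consecutive terms depends on the index.
- the binomial theorem — yes, a natural case for it.


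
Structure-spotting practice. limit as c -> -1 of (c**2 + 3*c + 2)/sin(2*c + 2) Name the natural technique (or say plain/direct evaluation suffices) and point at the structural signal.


Verdict: l'Hôpital's rule (0/0) — the 0/0 form at -1 is the signature situation for l'Hôpital's rule. One could equally expand both pieces locally and compare leading terms; the rule does that in one stroke.


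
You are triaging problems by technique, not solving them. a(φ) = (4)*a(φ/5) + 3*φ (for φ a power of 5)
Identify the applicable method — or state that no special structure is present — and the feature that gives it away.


Verdict: the master substitution — the recursive call is at index φ/5 rather than a shift, a divide-and-conquer shape — substituting φ = 5^m linearizes it.
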